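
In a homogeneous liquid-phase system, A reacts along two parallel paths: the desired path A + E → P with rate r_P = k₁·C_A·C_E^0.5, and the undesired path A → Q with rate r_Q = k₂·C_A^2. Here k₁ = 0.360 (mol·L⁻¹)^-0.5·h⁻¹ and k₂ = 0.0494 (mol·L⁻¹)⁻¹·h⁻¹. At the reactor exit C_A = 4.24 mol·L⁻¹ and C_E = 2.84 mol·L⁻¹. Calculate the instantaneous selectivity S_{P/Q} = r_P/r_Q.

S_{P/Q} = r_P/r_Q = (k₁·C_A·C_E^0.5)/(k₂·C_A^2) = (k₁/k₂)·C_A⁻¹·C_E^0.5.
= (0.360×4.240×2.840^0.5) / (0.0494×4.240^2) = 2.572/0.8881 = 2.90.

2.90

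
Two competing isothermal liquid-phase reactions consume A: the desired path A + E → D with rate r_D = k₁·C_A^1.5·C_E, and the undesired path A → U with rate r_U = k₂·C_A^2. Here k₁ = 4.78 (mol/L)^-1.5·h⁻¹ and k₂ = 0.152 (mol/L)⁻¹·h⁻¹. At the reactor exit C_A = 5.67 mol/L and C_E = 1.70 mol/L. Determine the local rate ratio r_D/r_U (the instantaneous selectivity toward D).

S_{D/U} = r_D/r_U = (k₁·C_A^1.5·C_E)/(k₂·C_A^2) = (k₁/k₂)·C_A^-0.5·C_E.
= (4.78×5.670^1.5×1.700) / (0.152×5.670^2) = 109.7/4.887 = 22.5.
The undesired path is higher order in A, so low C_A (CSTR or dilute feed) favours D.

22.5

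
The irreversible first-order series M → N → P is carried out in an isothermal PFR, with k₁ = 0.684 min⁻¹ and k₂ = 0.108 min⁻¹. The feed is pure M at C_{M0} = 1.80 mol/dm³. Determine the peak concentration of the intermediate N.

At the optimum, C_{N,max}/C_{M0} = (k₁/k₂)^[k₂/(k₂−k₁)].
= (0.684/0.108)^(0.108/(0.108−0.684)) = (6.333)^(-0.1875) = 0.7074.
C_{N,max} = 0.7074×1.80 = 1.27 mol/dm³.

1.27 mol/dm³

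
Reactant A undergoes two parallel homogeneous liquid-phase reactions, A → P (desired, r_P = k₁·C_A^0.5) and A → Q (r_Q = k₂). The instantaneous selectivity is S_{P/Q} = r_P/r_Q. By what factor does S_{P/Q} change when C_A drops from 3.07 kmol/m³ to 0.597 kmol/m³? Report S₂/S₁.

S_{P/Q} = (k₁/k₂)·C_A^0.5, so S₂/S₁ = (C_{A,2}/C_{A,1})^0.5.
= (0.597/3.07)^0.5 = (0.1945)^0.5 = 0.441.
Selectivity toward P falls as C_A falls — high-concentration operation is favoured.

0.441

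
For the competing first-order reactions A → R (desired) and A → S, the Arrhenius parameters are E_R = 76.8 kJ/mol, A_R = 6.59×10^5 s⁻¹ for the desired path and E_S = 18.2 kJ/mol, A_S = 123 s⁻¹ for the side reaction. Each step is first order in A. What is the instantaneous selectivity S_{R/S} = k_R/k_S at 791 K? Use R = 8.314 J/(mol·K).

0.723

k_R/k_S = (A_R/A_S)·exp[−(E_R−E_S)/(RT)] = (A_R/A_S)·exp[(E_S−E_R)/(RT)].
(E_S−E_R)/(RT) = (18.2−76.8)×10³/(8.314×791) = -58600/6576 = -8.911.
k_R/k_S = (6.59×10^5/123)·exp(-8.911) = 5358 × 1.349×10^-4 = 0.723.
Since E_R > E_S, raising the temperature improves selectivity toward R.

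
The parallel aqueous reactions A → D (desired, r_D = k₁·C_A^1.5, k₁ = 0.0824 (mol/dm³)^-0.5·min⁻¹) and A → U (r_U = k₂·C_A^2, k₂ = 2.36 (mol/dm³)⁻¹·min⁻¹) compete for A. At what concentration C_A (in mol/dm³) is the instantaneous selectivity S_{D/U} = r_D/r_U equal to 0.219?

0.0254 mol/dm³

S_{D/U} = (k₁/k₂)·C_A^-0.5 ⇒ C_A = (S·k₂/k₁)^(-2).
= (0.219×2.36/0.0824)^(-2) = (6.272)^(-2) = 0.0254 mol/dm³.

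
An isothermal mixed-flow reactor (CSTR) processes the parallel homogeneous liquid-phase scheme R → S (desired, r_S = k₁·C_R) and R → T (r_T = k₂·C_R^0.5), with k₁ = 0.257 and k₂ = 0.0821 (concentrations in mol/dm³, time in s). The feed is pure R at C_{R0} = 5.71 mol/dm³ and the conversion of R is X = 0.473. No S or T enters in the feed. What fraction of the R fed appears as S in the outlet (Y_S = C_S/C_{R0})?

Exit C_R = C_{R0}(1−X) = 5.71×0.527 = 3.009 mol/dm³.
In a CSTR the entire volume is at exit conditions, so r_S = 0.257×3.009 = 0.7734 and r_T = 0.0821×3.009^0.5 = 0.1424.
Fraction of consumed R going to S: r_S/(r_S+r_T) = 0.8445.
C_S = 0.8445·C_{R0}·X = 0.8445×5.71×0.473 = 2.28 mol/dm³; Y_S = C_S/C_{R0} = 0.399.

0.399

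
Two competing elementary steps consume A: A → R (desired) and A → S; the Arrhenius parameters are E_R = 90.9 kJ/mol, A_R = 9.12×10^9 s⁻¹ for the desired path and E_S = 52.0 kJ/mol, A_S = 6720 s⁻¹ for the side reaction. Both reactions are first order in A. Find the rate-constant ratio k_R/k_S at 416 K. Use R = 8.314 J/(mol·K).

Since both paths have the same order in A, the concentration cancels and S_{R/S} = k_R/k_S = (A_R/A_S)·exp[(E_S−E_R)/(RT)].
(E_S−E_R)/(RT) = (52.0−90.9)×10³/(8.314×416) = -38900/3459 = -11.25.
k_R/k_S = (9.12×10^9/6720)·exp(-11.25) = 1.357×10^6 × 1.304×10^-5 = 17.7.

17.7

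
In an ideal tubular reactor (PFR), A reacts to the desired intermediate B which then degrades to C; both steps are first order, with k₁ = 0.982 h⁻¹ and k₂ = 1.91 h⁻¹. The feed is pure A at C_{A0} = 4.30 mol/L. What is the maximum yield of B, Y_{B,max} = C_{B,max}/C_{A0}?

At the optimum, C_{B,max}/C_{A0} = (k₁/k₂)^[k₂/(k₂−k₁)].
= (0.982/1.91)^(1.91/(1.91−0.982)) = (0.5141)^(2.058) = 0.2543.

0.254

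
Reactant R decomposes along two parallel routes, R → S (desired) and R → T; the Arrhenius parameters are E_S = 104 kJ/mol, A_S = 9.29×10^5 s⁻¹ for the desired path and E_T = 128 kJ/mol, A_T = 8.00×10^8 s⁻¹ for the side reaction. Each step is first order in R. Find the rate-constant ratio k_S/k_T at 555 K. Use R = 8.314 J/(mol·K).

Since both paths have the same order in R, the concentration cancels and S_{S/T} = k_S/k_T = (A_S/A_T)·exp[(E_T−E_S)/(RT)].
(E_T−E_S)/(RT) = (128−104)×10³/(8.314×555) = 24000/4614 = 5.201.
k_S/k_T = (9.29×10^5/8.00×10^8)·exp(5.201) = 0.001161 × 181.5 = 0.211.
Since E_S < E_T, lowering the temperature improves selectivity toward S.

0.211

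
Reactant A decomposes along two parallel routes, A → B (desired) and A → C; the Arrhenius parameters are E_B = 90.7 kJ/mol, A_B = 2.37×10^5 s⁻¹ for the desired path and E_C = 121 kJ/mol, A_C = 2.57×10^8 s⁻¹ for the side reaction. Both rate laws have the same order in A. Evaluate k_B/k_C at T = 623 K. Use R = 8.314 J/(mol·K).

0.320

With equal orders, S_{B/C} = k_B/k_C = (A_B/A_C)·exp[(E_C−E_B)/(RT)].
(E_C−E_B)/(RT) = (121−90.7)×10³/(8.314×623) = 30300/5180 = 5.850.
k_B/k_C = (2.37×10^5/2.57×10^8)·exp(5.850) = 9.222×10^-4 × 347.2 = 0.320.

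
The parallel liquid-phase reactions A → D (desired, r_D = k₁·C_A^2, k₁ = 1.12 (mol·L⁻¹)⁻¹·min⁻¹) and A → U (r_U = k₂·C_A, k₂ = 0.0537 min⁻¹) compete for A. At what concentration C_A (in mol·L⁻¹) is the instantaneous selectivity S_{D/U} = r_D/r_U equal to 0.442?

0.0212 mol·L⁻¹

S_{D/U} = (k₁/k₂)·C_A ⇒ C_A = S·k₂/k₁.
= 0.442×0.0537/1.12 = 0.0212 mol·L⁻¹.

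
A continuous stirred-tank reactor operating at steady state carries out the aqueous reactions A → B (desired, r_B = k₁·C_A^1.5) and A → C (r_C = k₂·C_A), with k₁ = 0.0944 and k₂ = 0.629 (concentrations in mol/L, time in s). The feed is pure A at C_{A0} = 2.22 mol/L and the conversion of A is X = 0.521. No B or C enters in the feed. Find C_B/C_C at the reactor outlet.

0.155

Exit C_A = C_{A0}(1−X) = 2.22×0.479 = 1.063 mol/L.
A CSTR operates uniformly at the exit composition, giving r_B = 0.1035 and r_C = 0.6689 (each k·C_A^n at C_A = 1.063).
Overall selectivity = C_B/C_C = r_Bτ/(r_Cτ) = r_B/r_C = 0.155.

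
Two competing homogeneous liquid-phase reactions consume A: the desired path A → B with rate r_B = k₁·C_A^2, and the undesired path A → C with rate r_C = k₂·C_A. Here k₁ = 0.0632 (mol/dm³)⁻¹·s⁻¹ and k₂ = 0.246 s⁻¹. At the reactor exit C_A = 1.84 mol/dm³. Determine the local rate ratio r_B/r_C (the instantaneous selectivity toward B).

0.473

S_{B/C} = r_B/r_C = (k₁·C_A^2)/(k₂·C_A) = (k₁/k₂)·C_A.
= (0.0632×1.840^2) / (0.246×1.840) = 0.2140/0.4526 = 0.473.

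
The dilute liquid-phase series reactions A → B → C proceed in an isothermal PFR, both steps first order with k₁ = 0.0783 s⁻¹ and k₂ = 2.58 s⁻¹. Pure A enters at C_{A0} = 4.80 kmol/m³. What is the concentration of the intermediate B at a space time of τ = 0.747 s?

Solving the coupled first-order balances gives C_B(τ) = [k₁/(k₂−k₁)]·C_{A0}·(e^(−k₁τ) − e^(−k₂τ)).
e^(−k₁τ) = e^(−0.0783×0.747) = e^(−0.05849) = 0.9432; e^(−k₂τ) = e^(−1.927) = 0.1455.
C_B = 0.0783×4.80/(2.58−0.0783) × (0.9432−0.1455) = 0.1502×0.7976 = 0.1198 kmol/m³.

0.120 kmol/m³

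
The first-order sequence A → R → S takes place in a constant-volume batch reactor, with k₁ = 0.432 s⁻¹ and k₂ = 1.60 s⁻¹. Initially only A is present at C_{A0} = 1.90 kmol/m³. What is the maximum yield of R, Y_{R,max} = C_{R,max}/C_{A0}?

0.166

For a first-order series the maximum intermediate yield is C_{R,max}/C_{A0} = (k₁/k₂)^[k₂/(k₂−k₁)].
= (0.432/1.60)^(1.60/(1.60−0.432)) = (0.2700)^(1.370) = 0.1664.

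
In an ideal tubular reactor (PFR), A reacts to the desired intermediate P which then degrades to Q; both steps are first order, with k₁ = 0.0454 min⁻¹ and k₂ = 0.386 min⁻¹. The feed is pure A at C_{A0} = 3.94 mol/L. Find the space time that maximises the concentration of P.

6.28 min

For first-order series the maximum of C_P occurs at τ_opt = ln(k₂/k₁)/(k₂−k₁).
= ln(0.386/0.0454)/(0.386−0.0454) = ln(8.502)/0.3406 = 2.140/0.3406 = 6.28 min.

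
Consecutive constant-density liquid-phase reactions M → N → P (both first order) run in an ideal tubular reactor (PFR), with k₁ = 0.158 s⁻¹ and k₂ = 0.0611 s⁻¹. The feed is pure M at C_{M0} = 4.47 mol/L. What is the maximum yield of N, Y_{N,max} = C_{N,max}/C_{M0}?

Evaluating C_N at τ_opt = ln(k₂/k₁)/(k₂−k₁) gives C_{N,max}/C_{M0} = (k₁/k₂)^[k₂/(k₂−k₁)].
= (0.158/0.0611)^(0.0611/(0.0611−0.158)) = (2.586)^(-0.6305) = 0.5493.

0.549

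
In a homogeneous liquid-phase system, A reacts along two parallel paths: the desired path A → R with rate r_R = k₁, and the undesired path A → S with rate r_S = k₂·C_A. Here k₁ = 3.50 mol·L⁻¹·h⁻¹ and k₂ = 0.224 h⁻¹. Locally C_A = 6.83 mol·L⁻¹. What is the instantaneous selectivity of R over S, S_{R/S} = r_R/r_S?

S_{R/S} = r_R/r_S = (k₁)/(k₂·C_A) = (k₁/k₂)·C_A⁻¹.
= (3.50) / (0.224×6.830) = 3.500/1.530 = 2.29.
The undesired path is higher order in A, so low C_A (CSTR or dilute feed) favours R.

2.29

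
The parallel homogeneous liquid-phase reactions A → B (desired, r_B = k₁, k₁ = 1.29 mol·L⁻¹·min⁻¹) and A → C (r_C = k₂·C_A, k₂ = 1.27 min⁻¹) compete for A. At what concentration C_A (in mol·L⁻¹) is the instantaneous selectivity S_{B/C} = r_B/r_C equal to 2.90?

0.350 mol·L⁻¹

S_{B/C} = (k₁/k₂)·C_A⁻¹ ⇒ C_A = (S·k₂/k₁)^(-1).
= (2.90×1.27/1.29)^(-1) = (2.855)^(-1) = 0.350 mol·L⁻¹.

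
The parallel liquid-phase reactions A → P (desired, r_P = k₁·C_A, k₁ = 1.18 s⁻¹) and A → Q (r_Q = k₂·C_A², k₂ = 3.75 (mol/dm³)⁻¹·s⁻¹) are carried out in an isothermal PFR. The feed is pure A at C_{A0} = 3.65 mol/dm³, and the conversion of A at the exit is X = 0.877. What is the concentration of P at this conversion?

0.518 mol/dm³

C_A = C_{A0}(1−X) = 0.4489 mol/dm³.
Along a PFR/batch, dC_P/dC_A = −r_P/(r_P+r_Q) = −k₁/(k₁+k₂·C_A).
Integrating from C_{A0} to C_A: C_P = (1.18/3.75)·ln[(1.18+3.75·3.65)/(1.18+3.75·0.449)] = 0.3147·ln(14.87/2.864) = 0.5183 mol/dm³.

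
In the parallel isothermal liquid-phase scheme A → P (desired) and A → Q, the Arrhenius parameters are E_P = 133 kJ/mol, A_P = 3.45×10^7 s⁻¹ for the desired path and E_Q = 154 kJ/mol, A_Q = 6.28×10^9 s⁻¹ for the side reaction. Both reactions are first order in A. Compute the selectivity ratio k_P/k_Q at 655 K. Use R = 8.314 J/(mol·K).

With equal orders, S_{P/Q} = k_P/k_Q = (A_P/A_Q)·exp[(E_Q−E_P)/(RT)].
(E_Q−E_P)/(RT) = (154−133)×10³/(8.314×655) = 21000/5446 = 3.856.
k_P/k_Q = (3.45×10^7/6.28×10^9)·exp(3.856) = 0.005494 × 47.29 = 0.260.

0.260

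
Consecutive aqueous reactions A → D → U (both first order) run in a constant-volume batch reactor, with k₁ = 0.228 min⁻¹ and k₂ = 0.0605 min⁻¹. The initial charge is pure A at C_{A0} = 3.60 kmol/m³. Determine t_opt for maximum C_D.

Setting dC_D/dt = 0 gives t_opt = ln(k₂/k₁)/(k₂−k₁).
= ln(0.0605/0.228)/(0.0605−0.228) = ln(0.2654)/-0.1675 = -1.327/-0.1675 = 7.92 min.

7.92 min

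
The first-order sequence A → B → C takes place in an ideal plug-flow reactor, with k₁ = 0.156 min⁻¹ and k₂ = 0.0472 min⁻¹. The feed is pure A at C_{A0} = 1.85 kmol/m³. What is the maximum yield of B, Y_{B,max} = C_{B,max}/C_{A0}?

Evaluating C_B at τ_opt = ln(k₂/k₁)/(k₂−k₁) gives C_{B,max}/C_{A0} = (k₁/k₂)^[k₂/(k₂−k₁)].
= (0.156/0.0472)^(0.0472/(0.0472−0.156)) = (3.305)^(-0.4338) = 0.5953.

0.595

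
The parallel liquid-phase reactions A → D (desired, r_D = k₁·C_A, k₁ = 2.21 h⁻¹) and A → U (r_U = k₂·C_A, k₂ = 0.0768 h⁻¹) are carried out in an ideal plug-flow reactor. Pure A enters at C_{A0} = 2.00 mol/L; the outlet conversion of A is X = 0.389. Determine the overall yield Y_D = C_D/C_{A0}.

C_A = C_{A0}(1−X) = 1.222 mol/L.
Both paths are first order in A, so the instantaneous fraction to D is constant: dC_D/d(−C_A) = k₁/(k₁+k₂) = 0.9664.
C_D = 0.9664·(C_{A0}−C_A) = 0.9664×0.7780 = 0.752 mol/L.
Y_D = C_D/C_{A0} = 0.7519/2.00 = 0.376.

0.376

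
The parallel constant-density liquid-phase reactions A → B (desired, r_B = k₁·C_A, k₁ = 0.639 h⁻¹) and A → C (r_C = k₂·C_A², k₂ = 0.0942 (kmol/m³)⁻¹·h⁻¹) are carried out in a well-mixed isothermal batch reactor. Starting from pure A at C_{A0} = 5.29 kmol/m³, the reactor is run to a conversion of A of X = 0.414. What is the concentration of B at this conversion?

1.36 kmol/m³

C_A = C_{A0}(1−X) = 3.100 kmol/m³.
Along a PFR/batch, dC_B/dC_A = −r_B/(r_B+r_C) = −k₁/(k₁+k₂·C_A).
Integrating from C_{A0} to C_A: C_B = (0.639/0.0942)·ln[(0.639+0.0942·5.29)/(0.639+0.0942·3.10)] = 6.783·ln(1.137/0.9310) = 1.358 kmol/m³.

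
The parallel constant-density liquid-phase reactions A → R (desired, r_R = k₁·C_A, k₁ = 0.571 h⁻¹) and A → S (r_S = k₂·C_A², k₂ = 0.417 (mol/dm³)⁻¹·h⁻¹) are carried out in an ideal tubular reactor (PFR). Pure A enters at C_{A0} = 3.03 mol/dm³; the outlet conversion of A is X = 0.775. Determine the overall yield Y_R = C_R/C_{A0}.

0.345

C_A = C_{A0}(1−X) = 0.6817 mol/dm³.
Along a PFR/batch, dC_R/dC_A = −r_R/(r_R+r_S) = −k₁/(k₁+k₂·C_A).
Integrating from C_{A0} to C_A: C_R = (0.571/0.417)·ln[(0.571+0.417·3.03)/(0.571+0.417·0.682)] = 1.369·ln(1.835/0.8553) = 1.045 mol/dm³.
Y_R = C_R/C_{A0} = 1.045/3.03 = 0.345.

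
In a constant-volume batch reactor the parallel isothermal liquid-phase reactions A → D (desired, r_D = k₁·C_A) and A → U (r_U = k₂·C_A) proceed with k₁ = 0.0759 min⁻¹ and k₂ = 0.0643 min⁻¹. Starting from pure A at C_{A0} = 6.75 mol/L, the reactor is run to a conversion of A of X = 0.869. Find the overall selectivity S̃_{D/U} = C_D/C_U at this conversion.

C_A = C_{A0}(1−X) = 0.8842 mol/L.
Both paths are first order in A, so the instantaneous fraction to D is constant: dC_D/d(−C_A) = k₁/(k₁+k₂) = 0.5414.
C_D = 0.5414·(C_{A0}−C_A) = 0.5414×5.866 = 3.18 mol/L.
C_U = (C_{A0}−C_A)−C_D = 2.690 mol/L; S̃_{D/U} = 3.176/2.690 = 1.18.

1.18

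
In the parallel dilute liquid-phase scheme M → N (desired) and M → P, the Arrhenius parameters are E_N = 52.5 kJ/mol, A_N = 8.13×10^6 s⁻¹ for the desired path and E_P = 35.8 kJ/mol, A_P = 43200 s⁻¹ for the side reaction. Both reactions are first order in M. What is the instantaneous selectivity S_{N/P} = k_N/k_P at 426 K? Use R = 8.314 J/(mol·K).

k_N/k_P = (A_N/A_P)·exp[−(E_N−E_P)/(RT)] = (A_N/A_P)·exp[(E_P−E_N)/(RT)].
(E_P−E_N)/(RT) = (35.8−52.5)×10³/(8.314×426) = -16700/3542 = -4.715.
k_N/k_P = (8.13×10^6/43200)·exp(-4.715) = 188.2 × 0.008958 = 1.69.
Since E_N > E_P, raising the temperature improves selectivity toward N.

1.69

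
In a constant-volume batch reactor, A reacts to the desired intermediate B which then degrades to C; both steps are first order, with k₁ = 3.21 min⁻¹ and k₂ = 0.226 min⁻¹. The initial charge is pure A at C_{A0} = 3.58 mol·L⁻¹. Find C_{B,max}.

2.93 mol·L⁻¹

Evaluating C_B at t_opt = ln(k₂/k₁)/(k₂−k₁) gives C_{B,max}/C_{A0} = (k₁/k₂)^[k₂/(k₂−k₁)].
= (3.21/0.226)^(0.226/(0.226−3.21)) = (14.20)^(-0.07574) = 0.8179.
C_{B,max} = 0.8179×3.58 = 2.93 mol·L⁻¹.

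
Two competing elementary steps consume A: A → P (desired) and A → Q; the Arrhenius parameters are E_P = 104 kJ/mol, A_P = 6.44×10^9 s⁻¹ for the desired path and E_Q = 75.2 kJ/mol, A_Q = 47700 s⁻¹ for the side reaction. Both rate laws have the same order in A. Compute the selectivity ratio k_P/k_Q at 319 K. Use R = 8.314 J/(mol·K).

2.60

Since both paths have the same order in A, the concentration cancels and S_{P/Q} = k_P/k_Q = (A_P/A_Q)·exp[(E_Q−E_P)/(RT)].
(E_Q−E_P)/(RT) = (75.2−104)×10³/(8.314×319) = -28800/2652 = -10.86.
k_P/k_Q = (6.44×10^9/47700)·exp(-10.86) = 1.350×10^5 × 1.923×10^-5 = 2.60.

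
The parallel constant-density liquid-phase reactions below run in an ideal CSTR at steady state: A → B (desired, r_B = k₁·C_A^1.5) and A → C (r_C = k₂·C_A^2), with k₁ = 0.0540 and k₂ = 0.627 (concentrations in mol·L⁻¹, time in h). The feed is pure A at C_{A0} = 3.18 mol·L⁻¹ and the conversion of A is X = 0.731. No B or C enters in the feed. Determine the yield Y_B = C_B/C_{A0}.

0.0623

Exit C_A = C_{A0}(1−X) = 3.18×0.269 = 0.8554 mol·L⁻¹.
In a CSTR the entire volume is at exit conditions, so r_B = 0.0540×0.8554^1.5 = 0.04272 and r_C = 0.627×0.8554^2 = 0.4588.
Fraction of consumed A going to B: r_B/(r_B+r_C) = 0.08519.
C_B = 0.08519·C_{A0}·X = 0.08519×3.18×0.731 = 0.198 mol·L⁻¹; Y_B = C_B/C_{A0} = 0.0623.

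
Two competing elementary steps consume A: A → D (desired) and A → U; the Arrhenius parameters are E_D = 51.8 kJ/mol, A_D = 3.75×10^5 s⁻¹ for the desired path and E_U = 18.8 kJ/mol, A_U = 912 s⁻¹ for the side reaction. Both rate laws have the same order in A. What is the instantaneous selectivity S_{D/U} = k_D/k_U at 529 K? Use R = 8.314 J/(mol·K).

0.227

k_D/k_U = (A_D/A_U)·exp[−(E_D−E_U)/(RT)] = (A_D/A_U)·exp[(E_U−E_D)/(RT)].
(E_U−E_D)/(RT) = (18.8−51.8)×10³/(8.314×529) = -33000/4398 = -7.503.
k_D/k_U = (3.75×10^5/912)·exp(-7.503) = 411.2 × 5.513×10^-4 = 0.227.
Since E_D > E_U, raising the temperature improves selectivity toward D.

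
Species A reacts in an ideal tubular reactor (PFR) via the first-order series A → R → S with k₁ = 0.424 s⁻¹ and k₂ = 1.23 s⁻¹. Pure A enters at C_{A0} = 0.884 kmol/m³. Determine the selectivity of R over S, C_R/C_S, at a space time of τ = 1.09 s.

1.10

The intermediate concentration in a first-order A→B→C sequence is C_R = k₁C_{A0}(e^(−k₁τ) − e^(−k₂τ))/(k₂−k₁).
e^(−k₁τ) = e^(−0.424×1.09) = e^(−0.4622) = 0.6299; e^(−k₂τ) = e^(−1.341) = 0.2617.
C_R = 0.424×0.884/(1.23−0.424) × (0.6299−0.2617) = 0.4650×0.3683 = 0.1713 kmol/m³.
C_A = C_{A0}e^(−k₁τ) = 0.5569 kmol/m³, so C_S = C_{A0}−C_A−C_R = 0.1559 kmol/m³; C_R/C_S = 1.10.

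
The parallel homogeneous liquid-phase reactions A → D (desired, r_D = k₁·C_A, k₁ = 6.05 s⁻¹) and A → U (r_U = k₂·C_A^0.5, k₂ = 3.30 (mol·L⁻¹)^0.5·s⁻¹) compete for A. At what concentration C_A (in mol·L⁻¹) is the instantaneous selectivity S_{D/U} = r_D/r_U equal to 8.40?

21.0 mol·L⁻¹

S_{D/U} = (k₁/k₂)·C_A^0.5 ⇒ C_A = (S·k₂/k₁)^(2).
= (8.40×3.30/6.05)^(2) = (4.582)^(2) = 21.0 mol·L⁻¹.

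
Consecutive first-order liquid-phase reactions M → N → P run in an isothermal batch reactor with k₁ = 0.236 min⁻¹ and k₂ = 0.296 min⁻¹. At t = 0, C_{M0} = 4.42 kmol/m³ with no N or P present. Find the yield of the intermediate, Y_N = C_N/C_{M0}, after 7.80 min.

The intermediate concentration in a first-order A→B→C sequence is C_N = k₁C_{M0}(e^(−k₁t) − e^(−k₂t))/(k₂−k₁).
e^(−k₁t) = e^(−0.236×7.80) = e^(−1.841) = 0.1587; e^(−k₂t) = e^(−2.309) = 0.09938.
C_N = 0.236×4.42/(0.296−0.236) × (0.1587−0.09938) = 17.39×0.05931 = 1.031 kmol/m³.
Y_N = C_N/C_{M0} = 1.031/4.42 = 0.233.

0.233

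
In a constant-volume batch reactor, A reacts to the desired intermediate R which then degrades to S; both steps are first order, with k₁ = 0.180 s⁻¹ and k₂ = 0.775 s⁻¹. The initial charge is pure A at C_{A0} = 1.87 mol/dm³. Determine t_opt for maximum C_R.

Setting dC_R/dt = 0 gives t_opt = ln(k₂/k₁)/(k₂−k₁).
= ln(0.775/0.180)/(0.775−0.180) = ln(4.306)/0.5950 = 1.460/0.5950 = 2.45 s.

2.45 s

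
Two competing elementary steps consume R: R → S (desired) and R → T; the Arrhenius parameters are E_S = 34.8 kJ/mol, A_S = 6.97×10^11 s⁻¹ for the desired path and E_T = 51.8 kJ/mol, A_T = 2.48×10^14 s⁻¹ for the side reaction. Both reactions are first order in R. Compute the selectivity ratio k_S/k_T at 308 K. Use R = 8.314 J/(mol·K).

2.15

Since both paths have the same order in R, the concentration cancels and S_{S/T} = k_S/k_T = (A_S/A_T)·exp[(E_T−E_S)/(RT)].
(E_T−E_S)/(RT) = (51.8−34.8)×10³/(8.314×308) = 17000/2561 = 6.639.
k_S/k_T = (6.97×10^11/2.48×10^14)·exp(6.639) = 0.002810 × 764.2 = 2.15.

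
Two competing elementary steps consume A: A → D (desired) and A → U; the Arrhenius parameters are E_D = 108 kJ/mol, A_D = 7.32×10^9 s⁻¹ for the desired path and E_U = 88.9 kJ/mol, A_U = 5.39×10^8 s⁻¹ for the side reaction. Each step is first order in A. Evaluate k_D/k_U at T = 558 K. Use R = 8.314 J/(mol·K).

0.221

k_D/k_U = (A_D/A_U)·exp[−(E_D−E_U)/(RT)] = (A_D/A_U)·exp[(E_U−E_D)/(RT)].
(E_U−E_D)/(RT) = (88.9−108)×10³/(8.314×558) = -19100/4639 = -4.117.
k_D/k_U = (7.32×10^9/5.39×10^8)·exp(-4.117) = 13.58 × 0.01629 = 0.221.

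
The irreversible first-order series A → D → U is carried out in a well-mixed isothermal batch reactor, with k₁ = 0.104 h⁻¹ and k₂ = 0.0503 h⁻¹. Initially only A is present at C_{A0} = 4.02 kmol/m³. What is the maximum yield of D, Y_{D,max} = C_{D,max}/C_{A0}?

0.506

At the optimum, C_{D,max}/C_{A0} = (k₁/k₂)^[k₂/(k₂−k₁)].
= (0.104/0.0503)^(0.0503/(0.0503−0.104)) = (2.068)^(-0.9367) = 0.5064.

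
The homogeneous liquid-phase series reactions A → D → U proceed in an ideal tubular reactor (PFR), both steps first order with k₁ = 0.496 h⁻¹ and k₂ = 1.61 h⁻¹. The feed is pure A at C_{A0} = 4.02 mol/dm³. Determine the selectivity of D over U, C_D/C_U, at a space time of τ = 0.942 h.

0.945

The intermediate concentration in a first-order A→B→C sequence is C_D = k₁C_{A0}(e^(−k₁τ) − e^(−k₂τ))/(k₂−k₁).
e^(−k₁τ) = e^(−0.496×0.942) = e^(−0.4672) = 0.6267; e^(−k₂τ) = e^(−1.517) = 0.2195.
C_D = 0.496×4.02/(1.61−0.496) × (0.6267−0.2195) = 1.790×0.4073 = 0.7290 mol/dm³.
C_A = C_{A0}e^(−k₁τ) = 2.519 mol/dm³, so C_U = C_{A0}−C_A−C_D = 0.7715 mol/dm³; C_D/C_U = 0.945.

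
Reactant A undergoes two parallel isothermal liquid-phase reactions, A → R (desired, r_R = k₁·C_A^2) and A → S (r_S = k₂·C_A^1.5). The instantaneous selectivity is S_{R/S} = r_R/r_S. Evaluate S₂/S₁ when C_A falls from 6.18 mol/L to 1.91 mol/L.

0.556

S_{R/S} = (k₁/k₂)·C_A^0.5, so S₂/S₁ = (C_{A,2}/C_{A,1})^0.5.
= (1.91/6.18)^0.5 = (0.3091)^0.5 = 0.556.
Selectivity toward R falls as C_A falls — high-concentration operation is favoured.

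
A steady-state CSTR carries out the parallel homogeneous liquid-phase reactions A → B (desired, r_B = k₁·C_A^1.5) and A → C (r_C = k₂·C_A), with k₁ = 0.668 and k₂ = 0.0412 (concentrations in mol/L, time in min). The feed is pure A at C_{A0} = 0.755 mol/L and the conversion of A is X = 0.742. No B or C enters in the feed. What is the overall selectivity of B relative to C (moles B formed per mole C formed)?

7.16

Exit C_A = C_{A0}(1−X) = 0.755×0.258 = 0.1948 mol/L.
A CSTR operates uniformly at the exit composition, giving r_B = 0.05743 and r_C = 0.008025 (each k·C_A^n at C_A = 0.1948).
Overall selectivity = C_B/C_C = r_Bτ/(r_Cτ) = r_B/r_C = 7.16.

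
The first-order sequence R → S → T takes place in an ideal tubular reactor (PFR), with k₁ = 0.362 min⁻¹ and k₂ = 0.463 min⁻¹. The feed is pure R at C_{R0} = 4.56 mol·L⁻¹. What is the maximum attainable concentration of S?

At the optimum, C_{S,max}/C_{R0} = (k₁/k₂)^[k₂/(k₂−k₁)].
= (0.362/0.463)^(0.463/(0.463−0.362)) = (0.7819)^(4.584) = 0.3237.
C_{S,max} = 0.3237×4.56 = 1.48 mol·L⁻¹.

1.48 mol·L⁻¹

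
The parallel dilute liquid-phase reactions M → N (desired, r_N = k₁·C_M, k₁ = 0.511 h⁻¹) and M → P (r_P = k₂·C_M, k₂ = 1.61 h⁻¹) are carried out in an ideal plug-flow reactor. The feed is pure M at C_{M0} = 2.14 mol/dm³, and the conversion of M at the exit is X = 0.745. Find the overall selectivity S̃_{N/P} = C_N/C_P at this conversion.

0.317

C_M = C_{M0}(1−X) = 0.5457 mol/dm³.
Both paths are first order in M, so the instantaneous fraction to N is constant: dC_N/d(−C_M) = k₁/(k₁+k₂) = 0.2409.
C_N = 0.2409·(C_{M0}−C_M) = 0.2409×1.594 = 0.384 mol/dm³.
C_P = (C_{M0}−C_M)−C_N = 1.210 mol/dm³; S̃_{N/P} = 0.3841/1.210 = 0.317.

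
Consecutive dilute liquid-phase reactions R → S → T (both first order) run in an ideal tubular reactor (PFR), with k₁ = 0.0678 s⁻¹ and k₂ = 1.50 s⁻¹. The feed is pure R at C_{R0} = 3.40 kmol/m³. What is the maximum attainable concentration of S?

0.133 kmol/m³

Evaluating C_S at τ_opt = ln(k₂/k₁)/(k₂−k₁) gives C_{S,max}/C_{R0} = (k₁/k₂)^[k₂/(k₂−k₁)].
= (0.0678/1.50)^(1.50/(1.50−0.0678)) = (0.04520)^(1.047) = 0.03904.
C_{S,max} = 0.03904×3.40 = 0.133 kmol/m³.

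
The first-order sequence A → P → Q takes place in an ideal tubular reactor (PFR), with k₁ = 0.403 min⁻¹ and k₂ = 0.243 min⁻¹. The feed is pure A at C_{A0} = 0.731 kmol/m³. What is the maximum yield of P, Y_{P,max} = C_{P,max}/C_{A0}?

0.464

For a first-order series the maximum intermediate yield is C_{P,max}/C_{A0} = (k₁/k₂)^[k₂/(k₂−k₁)].
= (0.403/0.243)^(0.243/(0.243−0.403)) = (1.658)^(-1.519) = 0.4638.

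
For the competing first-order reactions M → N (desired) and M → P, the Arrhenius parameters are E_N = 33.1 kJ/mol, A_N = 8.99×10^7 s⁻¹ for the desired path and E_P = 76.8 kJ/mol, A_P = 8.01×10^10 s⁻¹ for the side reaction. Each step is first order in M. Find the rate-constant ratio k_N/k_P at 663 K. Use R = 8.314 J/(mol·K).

k_N/k_P = (A_N/A_P)·exp[−(E_N−E_P)/(RT)] = (A_N/A_P)·exp[(E_P−E_N)/(RT)].
(E_P−E_N)/(RT) = (76.8−33.1)×10³/(8.314×663) = 43700/5512 = 7.928.
k_N/k_P = (8.99×10^7/8.01×10^10)·exp(7.928) = 0.001122 × 2774 = 3.11.

3.11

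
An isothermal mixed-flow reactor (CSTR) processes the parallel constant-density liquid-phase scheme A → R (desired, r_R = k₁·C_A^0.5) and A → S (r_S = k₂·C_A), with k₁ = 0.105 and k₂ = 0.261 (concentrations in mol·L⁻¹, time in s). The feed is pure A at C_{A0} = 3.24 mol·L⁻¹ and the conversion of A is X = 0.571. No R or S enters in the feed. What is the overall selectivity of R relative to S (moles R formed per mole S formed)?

0.341

Exit C_A = C_{A0}(1−X) = 3.24×0.429 = 1.390 mol·L⁻¹.
A CSTR operates uniformly at the exit composition, giving r_R = 0.1238 and r_S = 0.3628 (each k·C_A^n at C_A = 1.390).
Overall selectivity = C_R/C_S = r_Rτ/(r_Sτ) = r_R/r_S = 0.341.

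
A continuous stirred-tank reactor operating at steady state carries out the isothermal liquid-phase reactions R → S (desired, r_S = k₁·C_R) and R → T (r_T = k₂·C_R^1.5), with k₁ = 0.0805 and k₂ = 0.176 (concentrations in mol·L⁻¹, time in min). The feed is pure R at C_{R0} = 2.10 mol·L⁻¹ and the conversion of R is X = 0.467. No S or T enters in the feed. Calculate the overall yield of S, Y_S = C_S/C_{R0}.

0.141

Exit C_R = C_{R0}(1−X) = 2.10×0.533 = 1.119 mol·L⁻¹.
Rates in a CSTR are evaluated at the outlet concentration: r_S = 0.0805×1.119 = 0.09010, r_T = 0.176×1.119^1.5 = 0.2084.
Fraction of consumed R going to S: r_S/(r_S+r_T) = 0.3018.
C_S = 0.3018·C_{R0}·X = 0.3018×2.10×0.467 = 0.296 mol·L⁻¹; Y_S = C_S/C_{R0} = 0.141.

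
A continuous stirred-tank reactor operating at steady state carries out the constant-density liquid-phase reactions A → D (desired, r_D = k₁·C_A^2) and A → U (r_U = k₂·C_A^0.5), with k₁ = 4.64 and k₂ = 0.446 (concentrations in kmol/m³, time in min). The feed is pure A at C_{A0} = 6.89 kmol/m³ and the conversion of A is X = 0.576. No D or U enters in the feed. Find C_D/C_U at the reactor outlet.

Exit C_A = C_{A0}(1−X) = 6.89×0.424 = 2.921 kmol/m³.
Rates in a CSTR are evaluated at the outlet concentration: r_D = 4.64×2.921^2 = 39.60, r_U = 0.446×2.921^0.5 = 0.7623.
Overall selectivity = C_D/C_U = r_Dτ/(r_Uτ) = r_D/r_U = 51.9.

51.9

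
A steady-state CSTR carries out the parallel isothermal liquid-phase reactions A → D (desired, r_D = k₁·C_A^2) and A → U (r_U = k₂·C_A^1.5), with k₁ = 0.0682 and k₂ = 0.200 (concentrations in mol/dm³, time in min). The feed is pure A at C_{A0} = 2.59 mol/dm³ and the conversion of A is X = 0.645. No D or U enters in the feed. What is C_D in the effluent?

Exit C_A = C_{A0}(1−X) = 2.59×0.355 = 0.9194 mol/dm³.
A CSTR operates uniformly at the exit composition, giving r_D = 0.05766 and r_U = 0.1763 (each k·C_A^n at C_A = 0.9194).
Fraction of consumed A going to D: r_D/(r_D+r_U) = 0.2464.
C_D = 0.2464·C_{A0}·X = 0.2464×2.59×0.645 = 0.412 mol/dm³.

0.412 mol/dm³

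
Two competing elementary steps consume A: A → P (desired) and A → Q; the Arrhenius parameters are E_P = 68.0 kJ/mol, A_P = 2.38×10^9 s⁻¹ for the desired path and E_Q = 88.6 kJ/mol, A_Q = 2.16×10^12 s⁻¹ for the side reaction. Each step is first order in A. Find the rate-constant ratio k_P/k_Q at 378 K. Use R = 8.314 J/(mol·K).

With equal orders, S_{P/Q} = k_P/k_Q = (A_P/A_Q)·exp[(E_Q−E_P)/(RT)].
(E_Q−E_P)/(RT) = (88.6−68.0)×10³/(8.314×378) = 20600/3143 = 6.555.
k_P/k_Q = (2.38×10^9/2.16×10^12)·exp(6.555) = 0.001102 × 702.7 = 0.774.
Since E_P < E_Q, lowering the temperature improves selectivity toward P.

0.774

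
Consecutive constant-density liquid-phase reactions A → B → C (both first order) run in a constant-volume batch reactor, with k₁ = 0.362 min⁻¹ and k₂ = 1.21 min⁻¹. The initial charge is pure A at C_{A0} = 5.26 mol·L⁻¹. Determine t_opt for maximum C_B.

1.42 min

The intermediate peaks when r₁ = r₂, i.e. k₁e^(−k₁t) = k₂e^(−k₂t), giving t_opt = ln(k₂/k₁)/(k₂−k₁).
= ln(1.21/0.362)/(1.21−0.362) = ln(3.343)/0.8480 = 1.207/0.8480 = 1.42 min.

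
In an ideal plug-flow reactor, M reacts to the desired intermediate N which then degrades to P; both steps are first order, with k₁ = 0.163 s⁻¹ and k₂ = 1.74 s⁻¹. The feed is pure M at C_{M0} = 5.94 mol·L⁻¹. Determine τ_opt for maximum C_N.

For first-order series the maximum of C_N occurs at τ_opt = ln(k₂/k₁)/(k₂−k₁).
= ln(1.74/0.163)/(1.74−0.163) = ln(10.67)/1.577 = 2.368/1.577 = 1.50 s.

1.50 s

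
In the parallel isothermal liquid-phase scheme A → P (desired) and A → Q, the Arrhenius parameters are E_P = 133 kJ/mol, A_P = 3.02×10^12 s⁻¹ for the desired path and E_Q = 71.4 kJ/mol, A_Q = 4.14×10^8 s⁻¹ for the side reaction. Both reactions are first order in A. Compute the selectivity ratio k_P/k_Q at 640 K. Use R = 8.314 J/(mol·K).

k_P/k_Q = (A_P/A_Q)·exp[−(E_P−E_Q)/(RT)] = (A_P/A_Q)·exp[(E_Q−E_P)/(RT)].
(E_Q−E_P)/(RT) = (71.4−133)×10³/(8.314×640) = -61600/5321 = -11.58.
k_P/k_Q = (3.02×10^12/4.14×10^8)·exp(-11.58) = 7295 × 9.381×10^-6 = 0.0684.

0.0684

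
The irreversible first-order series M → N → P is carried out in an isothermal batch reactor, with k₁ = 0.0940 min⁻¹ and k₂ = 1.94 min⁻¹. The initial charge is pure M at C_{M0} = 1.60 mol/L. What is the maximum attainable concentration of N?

0.0665 mol/L

Evaluating C_N at t_opt = ln(k₂/k₁)/(k₂−k₁) gives C_{N,max}/C_{M0} = (k₁/k₂)^[k₂/(k₂−k₁)].
= (0.0940/1.94)^(1.94/(1.94−0.0940)) = (0.04845)^(1.051) = 0.04153.
C_{N,max} = 0.04153×1.60 = 0.0665 mol/L.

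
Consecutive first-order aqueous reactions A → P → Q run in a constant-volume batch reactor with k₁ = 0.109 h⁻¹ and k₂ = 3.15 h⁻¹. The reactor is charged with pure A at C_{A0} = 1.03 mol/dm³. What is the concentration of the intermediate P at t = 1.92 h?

0.0299 mol/dm³

For first-order series with pure A initially, C_P(t) = k₁C_{A0}/(k₂−k₁)·(e^(−k₁t) − e^(−k₂t)).
e^(−k₁t) = e^(−0.109×1.92) = e^(−0.2093) = 0.8112; e^(−k₂t) = e^(−6.048) = 0.002363.
C_P = 0.109×1.03/(3.15−0.109) × (0.8112−0.002363) = 0.03692×0.8088 = 0.02986 mol/dm³.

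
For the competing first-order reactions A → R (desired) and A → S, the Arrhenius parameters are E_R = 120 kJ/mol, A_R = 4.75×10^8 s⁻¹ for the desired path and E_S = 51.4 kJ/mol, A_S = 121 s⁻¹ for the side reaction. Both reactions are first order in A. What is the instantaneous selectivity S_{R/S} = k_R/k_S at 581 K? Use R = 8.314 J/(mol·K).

2.67

With equal orders, S_{R/S} = k_R/k_S = (A_R/A_S)·exp[(E_S−E_R)/(RT)].
(E_S−E_R)/(RT) = (51.4−120)×10³/(8.314×581) = -68600/4830 = -14.20.
k_R/k_S = (4.75×10^8/121)·exp(-14.20) = 3.926×10^6 × 6.797×10^-7 = 2.67.
Since E_R > E_S, raising the temperature improves selectivity toward R.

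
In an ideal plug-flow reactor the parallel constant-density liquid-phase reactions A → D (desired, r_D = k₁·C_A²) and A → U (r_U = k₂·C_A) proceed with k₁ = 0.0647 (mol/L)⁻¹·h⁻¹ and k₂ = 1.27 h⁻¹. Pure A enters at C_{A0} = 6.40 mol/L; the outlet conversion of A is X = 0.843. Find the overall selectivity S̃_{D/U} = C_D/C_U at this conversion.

0.183

C_A = C_{A0}(1−X) = 1.005 mol/L.
Along a PFR/batch, dC_U/dC_A = −r_U/(r_D+r_U) = −k₂/(k₂+k₁·C_A).
Integrating from C_{A0} to C_A: C_U = (1.27/0.0647)·ln[(1.27+0.0647·6.40)/(1.27+0.0647·1.00)] = 19.63·ln(1.684/1.335) = 4.559 mol/L.
Then C_D = (C_{A0}−C_A) − C_U = 5.395 − 4.559 = 0.8358 mol/L.
S̃_{D/U} = C_D/C_U = 0.8358/4.559 = 0.183.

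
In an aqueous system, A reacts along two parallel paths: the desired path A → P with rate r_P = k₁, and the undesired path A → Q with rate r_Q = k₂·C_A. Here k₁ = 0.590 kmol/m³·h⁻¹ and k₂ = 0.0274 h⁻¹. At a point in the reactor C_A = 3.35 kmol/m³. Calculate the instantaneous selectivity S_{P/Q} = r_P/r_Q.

6.43

S_{P/Q} = r_P/r_Q = (k₁)/(k₂·C_A) = (k₁/k₂)·C_A⁻¹.
= (0.590) / (0.0274×3.350) = 0.5900/0.09179 = 6.43.
The undesired path is higher order in A, so low C_A (CSTR or dilute feed) favours P.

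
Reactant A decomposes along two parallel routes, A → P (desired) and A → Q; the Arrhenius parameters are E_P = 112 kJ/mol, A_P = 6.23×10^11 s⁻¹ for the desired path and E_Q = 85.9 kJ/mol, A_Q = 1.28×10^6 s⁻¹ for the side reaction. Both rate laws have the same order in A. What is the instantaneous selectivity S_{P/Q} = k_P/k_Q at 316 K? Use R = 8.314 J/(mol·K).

23.6

With equal orders, S_{P/Q} = k_P/k_Q = (A_P/A_Q)·exp[(E_Q−E_P)/(RT)].
(E_Q−E_P)/(RT) = (85.9−112)×10³/(8.314×316) = -26100/2627 = -9.934.
k_P/k_Q = (6.23×10^11/1.28×10^6)·exp(-9.934) = 4.867×10^5 × 4.848×10^-5 = 23.6.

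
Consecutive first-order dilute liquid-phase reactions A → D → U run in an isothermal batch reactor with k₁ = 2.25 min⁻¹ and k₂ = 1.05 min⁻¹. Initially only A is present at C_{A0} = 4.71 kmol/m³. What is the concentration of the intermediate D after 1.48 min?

1.55 kmol/m³

Solving the coupled first-order balances gives C_D(t) = [k₁/(k₂−k₁)]·C_{A0}·(e^(−k₁t) − e^(−k₂t)).
e^(−k₁t) = e^(−2.25×1.48) = e^(−3.330) = 0.03579; e^(−k₂t) = e^(−1.554) = 0.2114.
C_D = 2.25×4.71/(1.05−2.25) × (0.03579−0.2114) = (-8.831)×(-0.1756) = 1.551 kmol/m³.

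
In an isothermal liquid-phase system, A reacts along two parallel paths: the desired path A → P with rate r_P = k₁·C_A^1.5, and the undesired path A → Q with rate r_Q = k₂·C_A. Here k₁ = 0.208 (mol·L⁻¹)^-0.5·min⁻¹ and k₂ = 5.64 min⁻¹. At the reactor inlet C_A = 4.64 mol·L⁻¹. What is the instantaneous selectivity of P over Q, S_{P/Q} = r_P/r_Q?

0.0794

S_{P/Q} = r_P/r_Q = (k₁·C_A^1.5)/(k₂·C_A) = (k₁/k₂)·C_A^0.5.
= (0.208×4.640^1.5) / (5.64×4.640) = 2.079/26.17 = 0.0794.
Since the desired path is higher order in A, keeping C_A high (PFR or concentrated feed) favours P.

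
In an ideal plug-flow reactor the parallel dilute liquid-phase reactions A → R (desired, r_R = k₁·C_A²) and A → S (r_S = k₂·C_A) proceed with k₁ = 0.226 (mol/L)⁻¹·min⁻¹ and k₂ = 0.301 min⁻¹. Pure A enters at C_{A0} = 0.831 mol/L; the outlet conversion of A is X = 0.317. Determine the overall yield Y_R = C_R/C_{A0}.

C_A = C_{A0}(1−X) = 0.5676 mol/L.
Along a PFR/batch, dC_S/dC_A = −r_S/(r_R+r_S) = −k₂/(k₂+k₁·C_A).
Integrating from C_{A0} to C_A: C_S = (0.301/0.226)·ln[(0.301+0.226·0.831)/(0.301+0.226·0.568)] = 1.332·ln(0.4888/0.4293) = 0.1730 mol/L.
Then C_R = (C_{A0}−C_A) − C_S = 0.2634 − 0.1730 = 0.09045 mol/L.
Y_R = C_R/C_{A0} = 0.09045/0.831 = 0.109.

0.109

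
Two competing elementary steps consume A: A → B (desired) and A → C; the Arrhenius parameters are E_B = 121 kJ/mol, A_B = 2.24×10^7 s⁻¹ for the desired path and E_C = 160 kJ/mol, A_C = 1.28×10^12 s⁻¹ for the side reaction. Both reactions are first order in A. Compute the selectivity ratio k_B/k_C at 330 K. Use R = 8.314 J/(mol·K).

Since both paths have the same order in A, the concentration cancels and S_{B/C} = k_B/k_C = (A_B/A_C)·exp[(E_C−E_B)/(RT)].
(E_C−E_B)/(RT) = (160−121)×10³/(8.314×330) = 39000/2744 = 14.21.
k_B/k_C = (2.24×10^7/1.28×10^12)·exp(14.21) = 1.750×10^-5 × 1.491×10^6 = 26.1.

26.1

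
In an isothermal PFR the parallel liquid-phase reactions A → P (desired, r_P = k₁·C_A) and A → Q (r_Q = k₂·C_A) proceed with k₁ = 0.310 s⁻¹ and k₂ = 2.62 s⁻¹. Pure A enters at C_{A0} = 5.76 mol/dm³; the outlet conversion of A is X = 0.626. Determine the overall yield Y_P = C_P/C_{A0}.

0.0662

C_A = C_{A0}(1−X) = 2.154 mol/dm³.
Both paths are first order in A, so the instantaneous fraction to P is constant: dC_P/d(−C_A) = k₁/(k₁+k₂) = 0.1058.
C_P = 0.1058·(C_{A0}−C_A) = 0.1058×3.606 = 0.381 mol/dm³.
Y_P = C_P/C_{A0} = 0.3815/5.76 = 0.0662.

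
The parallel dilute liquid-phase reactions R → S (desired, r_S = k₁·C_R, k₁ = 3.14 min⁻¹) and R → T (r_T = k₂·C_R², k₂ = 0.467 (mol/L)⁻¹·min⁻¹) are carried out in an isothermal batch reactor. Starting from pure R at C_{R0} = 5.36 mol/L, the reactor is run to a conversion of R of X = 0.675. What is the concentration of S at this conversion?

2.39 mol/L

C_R = C_{R0}(1−X) = 1.742 mol/L.
Along a PFR/batch, dC_S/dC_R = −r_S/(r_S+r_T) = −k₁/(k₁+k₂·C_R).
Integrating from C_{R0} to C_R: C_S = (3.14/0.467)·ln[(3.14+0.467·5.36)/(3.14+0.467·1.74)] = 6.724·ln(5.643/3.954) = 2.393 mol/L.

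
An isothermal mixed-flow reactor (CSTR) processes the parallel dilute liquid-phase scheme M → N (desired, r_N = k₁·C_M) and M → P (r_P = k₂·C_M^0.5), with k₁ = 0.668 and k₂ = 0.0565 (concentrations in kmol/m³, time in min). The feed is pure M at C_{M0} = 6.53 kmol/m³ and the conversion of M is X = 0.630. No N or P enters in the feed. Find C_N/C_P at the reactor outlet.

18.4

Exit C_M = C_{M0}(1−X) = 6.53×0.370 = 2.416 kmol/m³.
Rates in a CSTR are evaluated at the outlet concentration: r_N = 0.668×2.416 = 1.614, r_P = 0.0565×2.416^0.5 = 0.08782.
Overall selectivity = C_N/C_P = r_Nτ/(r_Pτ) = r_N/r_P = 18.4.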